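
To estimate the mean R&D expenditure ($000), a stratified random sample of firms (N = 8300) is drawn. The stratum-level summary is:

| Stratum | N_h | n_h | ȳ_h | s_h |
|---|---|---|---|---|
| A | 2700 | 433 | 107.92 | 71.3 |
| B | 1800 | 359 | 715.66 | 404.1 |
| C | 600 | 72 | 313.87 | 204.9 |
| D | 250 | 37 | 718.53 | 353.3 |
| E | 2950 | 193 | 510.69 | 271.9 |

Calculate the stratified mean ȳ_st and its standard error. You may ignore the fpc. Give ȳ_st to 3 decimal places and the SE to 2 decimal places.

ȳ_st = Σ W_h ȳ_h = (2700·107.92 + 1800·715.66 + 600·313.87 + 250·718.53 + 2950·510.69)/8300 = 416.15205
V̂(ȳ_st) = Σ W_h² s_h²/n_h, with W_h = N_h/N and N = 8300:
  stratum A: (2700/8300)²·71.3²/433 = 1.2424
  stratum B: (1800/8300)²·404.1²/359 = 21.393
  stratum C: (600/8300)²·204.9²/72 = 3.04718
  stratum D: (250/8300)²·353.3²/37 = 3.06062
  stratum E: (2950/8300)²·271.9²/193 = 48.3893
V̂(ȳ_st) = 77.1325
SE(ȳ_st) = √77.1325 = 8.78251

ȳ_st ≈ 416.152, SE ≈ 8.78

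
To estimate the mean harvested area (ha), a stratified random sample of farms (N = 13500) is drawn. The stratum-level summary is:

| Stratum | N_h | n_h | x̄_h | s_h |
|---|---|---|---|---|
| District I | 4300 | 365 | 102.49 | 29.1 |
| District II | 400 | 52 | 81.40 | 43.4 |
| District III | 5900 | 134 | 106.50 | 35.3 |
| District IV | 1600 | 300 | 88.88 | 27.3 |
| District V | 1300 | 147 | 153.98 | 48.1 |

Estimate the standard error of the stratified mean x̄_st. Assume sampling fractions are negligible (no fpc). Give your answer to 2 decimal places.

SE(x̄_st) ≈ 1.49

V̂(x̄_st) = Σ W_h² s_h²/n_h, with W_h = N_h/N and N = 13500:
  stratum District I: (4300/13500)²·29.1²/365 = 0.235376
  stratum District II: (400/13500)²·43.4²/52 = 0.0318001
  stratum District III: (5900/13500)²·35.3²/134 = 1.77616
  stratum District IV: (1600/13500)²·27.3²/300 = 0.0348961
  stratum District V: (1300/13500)²·48.1²/147 = 0.145946
V̂(x̄_st) = 2.22417
SE(x̄_st) = √2.22417 = 1.49137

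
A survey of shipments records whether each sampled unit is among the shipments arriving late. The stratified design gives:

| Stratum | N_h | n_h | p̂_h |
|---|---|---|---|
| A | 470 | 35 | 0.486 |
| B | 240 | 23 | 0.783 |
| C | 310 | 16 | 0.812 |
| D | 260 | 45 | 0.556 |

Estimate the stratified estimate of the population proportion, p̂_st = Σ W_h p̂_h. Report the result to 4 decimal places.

p̂_st ≈ 0.6349

N = 1280; stratum weights W_h = N_h/N.
p̂_st = Σ W_h p̂_h = (470·0.486 + 240·0.783 + 310·0.812 + 260·0.556)/1280 = 0.63486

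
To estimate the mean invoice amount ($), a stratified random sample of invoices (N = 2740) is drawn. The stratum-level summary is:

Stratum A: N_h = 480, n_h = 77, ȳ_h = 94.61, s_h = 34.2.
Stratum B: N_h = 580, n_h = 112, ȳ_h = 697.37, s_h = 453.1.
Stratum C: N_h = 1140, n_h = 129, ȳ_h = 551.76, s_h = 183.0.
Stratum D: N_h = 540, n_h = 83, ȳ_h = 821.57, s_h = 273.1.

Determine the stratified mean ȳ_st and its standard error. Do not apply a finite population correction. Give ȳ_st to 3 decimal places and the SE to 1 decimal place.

ȳ_st = Σ W_h ȳ_h = (480·94.61 + 580·697.37 + 1140·551.76 + 540·821.57)/2740 = 555.67212
V̂(ȳ_st) = Σ W_h² s_h²/n_h, with W_h = N_h/N and N = 2740:
  stratum A: (480/2740)²·34.2²/77 = 0.466168
  stratum B: (580/2740)²·453.1²/112 = 82.1344
  stratum C: (1140/2740)²·183.0²/129 = 44.9388
  stratum D: (540/2740)²·273.1²/83 = 34.9021
V̂(ȳ_st) = 162.441
SE(ȳ_st) = √162.441 = 12.7453

ȳ_st ≈ 555.672, SE ≈ 12.7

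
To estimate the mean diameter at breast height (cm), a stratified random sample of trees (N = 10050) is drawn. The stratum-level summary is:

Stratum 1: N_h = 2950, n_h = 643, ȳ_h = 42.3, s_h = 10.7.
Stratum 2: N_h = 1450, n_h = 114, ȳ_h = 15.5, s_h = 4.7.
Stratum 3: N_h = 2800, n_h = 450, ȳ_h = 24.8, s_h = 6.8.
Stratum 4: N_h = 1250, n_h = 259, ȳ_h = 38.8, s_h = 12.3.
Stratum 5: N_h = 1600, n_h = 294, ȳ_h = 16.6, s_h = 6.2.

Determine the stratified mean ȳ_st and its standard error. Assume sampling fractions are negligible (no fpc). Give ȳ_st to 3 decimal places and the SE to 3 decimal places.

ȳ_st ≈ 29.031, SE ≈ 0.199

ȳ_st = Σ W_h ȳ_h = (2950·42.3 + 1450·15.5 + 2800·24.8 + 1250·38.8 + 1600·16.6)/10050 = 29.03085
V̂(ȳ_st) = Σ W_h² s_h²/n_h, with W_h = N_h/N and N = 10050:
  stratum 1: (2950/10050)²·10.7²/643 = 0.0153415
  stratum 2: (1450/10050)²·4.7²/114 = 0.00403362
  stratum 3: (2800/10050)²·6.8²/450 = 0.00797608
  stratum 4: (1250/10050)²·12.3²/259 = 0.00903646
  stratum 5: (1600/10050)²·6.2²/294 = 0.00331393
V̂(ȳ_st) = 0.0397016
SE(ȳ_st) = √0.0397016 = 0.199253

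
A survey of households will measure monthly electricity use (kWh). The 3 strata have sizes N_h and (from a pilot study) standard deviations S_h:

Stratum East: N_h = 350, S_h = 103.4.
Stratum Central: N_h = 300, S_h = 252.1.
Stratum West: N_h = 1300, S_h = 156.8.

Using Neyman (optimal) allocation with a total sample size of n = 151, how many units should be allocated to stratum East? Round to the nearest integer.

17

Neyman allocation: n_h = n · N_h S_h / Σ N_i S_i, with n = 151.
  stratum East: N_h·S_h = 350·103.4 = 36190.00
  stratum Central: N_h·S_h = 300·252.1 = 75630.00
  stratum West: N_h·S_h = 1300·156.8 = 203840.00
Σ N_h S_h = 315660.00
n for stratum East = 151·36190.00/315660.00 = 17.312 → 17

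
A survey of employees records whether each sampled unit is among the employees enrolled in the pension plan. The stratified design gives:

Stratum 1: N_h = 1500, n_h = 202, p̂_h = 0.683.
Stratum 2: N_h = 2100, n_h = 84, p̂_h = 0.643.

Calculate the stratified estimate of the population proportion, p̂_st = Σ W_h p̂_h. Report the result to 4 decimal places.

p̂_st ≈ 0.6597

N = 3600; stratum weights W_h = N_h/N.
p̂_st = Σ W_h p̂_h = (1500·0.683 + 2100·0.643)/3600 = 0.65967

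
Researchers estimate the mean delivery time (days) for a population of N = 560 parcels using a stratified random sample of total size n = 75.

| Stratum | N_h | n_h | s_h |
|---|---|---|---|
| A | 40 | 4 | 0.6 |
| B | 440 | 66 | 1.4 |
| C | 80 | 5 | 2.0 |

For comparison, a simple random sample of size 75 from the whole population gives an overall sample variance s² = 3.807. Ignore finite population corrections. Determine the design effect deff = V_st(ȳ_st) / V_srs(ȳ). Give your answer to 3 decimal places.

V̂(ȳ_st) = Σ W_h² s_h²/n_h, with W_h = N_h/N and N = 560:
  stratum A: (40/560)²·0.6²/4 = 0.000459184
  stratum B: (440/560)²·1.4²/66 = 0.0183333
  stratum C: (80/560)²·2.0²/5 = 0.0163265
V_st = 0.035119
V_srs = s²/n = 3.807/75 = 0.05076
deff = V_st / V_srs = 0.035119/0.05076 = 0.6919

deff ≈ 0.692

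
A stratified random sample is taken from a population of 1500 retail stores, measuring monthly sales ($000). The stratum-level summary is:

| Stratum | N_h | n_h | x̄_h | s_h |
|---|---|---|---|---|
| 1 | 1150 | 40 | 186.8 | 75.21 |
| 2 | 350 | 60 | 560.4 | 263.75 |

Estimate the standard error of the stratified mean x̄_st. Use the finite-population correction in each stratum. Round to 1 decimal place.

V̂(x̄_st) = Σ W_h² (1 − n_h/N_h) s_h²/n_h, with W_h = N_h/N and N = 1500:
  stratum 1: (1150/1500)²·(1 − 40/1150)·75.21²/40 = 80.2287
  stratum 2: (350/1500)²·(1 − 60/350)·263.75²/60 = 52.3019
V̂(x̄_st) = 132.531
SE(x̄_st) = √132.531 = 11.5122

SE(x̄_st) ≈ 11.5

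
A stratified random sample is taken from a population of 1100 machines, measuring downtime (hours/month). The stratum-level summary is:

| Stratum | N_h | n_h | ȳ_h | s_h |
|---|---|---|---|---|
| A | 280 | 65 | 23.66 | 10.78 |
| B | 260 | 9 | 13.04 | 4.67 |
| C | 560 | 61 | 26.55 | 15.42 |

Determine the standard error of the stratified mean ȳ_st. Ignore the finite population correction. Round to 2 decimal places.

V̂(ȳ_st) = Σ W_h² s_h²/n_h, with W_h = N_h/N and N = 1100:
  stratum A: (280/1100)²·10.78²/65 = 0.115839
  stratum B: (260/1100)²·4.67²/9 = 0.135379
  stratum C: (560/1100)²·15.42²/61 = 1.01025
V̂(ȳ_st) = 1.26147
SE(ȳ_st) = √1.26147 = 1.12315

SE(ȳ_st) ≈ 1.12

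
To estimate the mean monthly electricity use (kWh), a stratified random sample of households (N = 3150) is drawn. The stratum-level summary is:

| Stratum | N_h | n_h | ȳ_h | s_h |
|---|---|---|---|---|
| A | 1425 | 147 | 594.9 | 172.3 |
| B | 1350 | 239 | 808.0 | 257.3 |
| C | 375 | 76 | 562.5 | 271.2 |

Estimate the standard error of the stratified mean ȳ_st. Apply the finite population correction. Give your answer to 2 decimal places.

SE(ȳ_st) ≈ 9.48

V̂(ȳ_st) = Σ W_h² (1 − n_h/N_h) s_h²/n_h, with W_h = N_h/N and N = 3150:
  stratum A: (1425/3150)²·(1 − 147/1425)·172.3²/147 = 37.0662
  stratum B: (1350/3150)²·(1 − 239/1350)·257.3²/239 = 41.8705
  stratum C: (375/3150)²·(1 − 76/375)·271.2²/76 = 10.9357
V̂(ȳ_st) = 89.8724
SE(ȳ_st) = √89.8724 = 9.48011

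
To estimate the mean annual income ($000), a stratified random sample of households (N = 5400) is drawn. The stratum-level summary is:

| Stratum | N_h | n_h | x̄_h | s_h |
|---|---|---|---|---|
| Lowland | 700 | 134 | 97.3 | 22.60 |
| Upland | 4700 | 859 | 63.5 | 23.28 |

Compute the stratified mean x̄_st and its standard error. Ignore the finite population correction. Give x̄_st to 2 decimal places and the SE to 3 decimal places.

x̄_st = Σ W_h x̄_h = (700·97.3 + 4700·63.5)/5400 = 67.88148
V̂(x̄_st) = Σ W_h² s_h²/n_h, with W_h = N_h/N and N = 5400:
  stratum Lowland: (700/5400)²·22.60²/134 = 0.0640502
  stratum Upland: (4700/5400)²·23.28²/859 = 0.477948
V̂(x̄_st) = 0.541999
SE(x̄_st) = √0.541999 = 0.736206

x̄_st ≈ 67.88, SE ≈ 0.736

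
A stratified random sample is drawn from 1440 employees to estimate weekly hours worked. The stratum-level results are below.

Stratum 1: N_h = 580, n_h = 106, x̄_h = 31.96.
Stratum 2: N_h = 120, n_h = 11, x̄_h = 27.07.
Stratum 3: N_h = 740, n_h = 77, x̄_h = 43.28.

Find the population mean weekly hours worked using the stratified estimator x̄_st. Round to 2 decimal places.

N = Σ N_h = 1440. Stratum weights W_h = N_h/N.
x̄_st = (580·31.96 + 120·27.07 + 740·43.28) / 1440 = 37.3697

x̄_st ≈ 37.37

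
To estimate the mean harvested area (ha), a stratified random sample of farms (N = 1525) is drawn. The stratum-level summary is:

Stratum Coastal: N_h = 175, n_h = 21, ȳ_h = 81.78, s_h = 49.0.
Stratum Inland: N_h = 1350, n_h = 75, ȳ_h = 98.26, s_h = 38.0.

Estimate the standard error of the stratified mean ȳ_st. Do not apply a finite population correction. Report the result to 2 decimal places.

SE(ȳ_st) ≈ 4.07

V̂(ȳ_st) = Σ W_h² s_h²/n_h, with W_h = N_h/N and N = 1525:
  stratum Coastal: (175/1525)²·49.0²/21 = 1.5056
  stratum Inland: (1350/1525)²·38.0²/75 = 15.0881
V̂(ȳ_st) = 16.5937
SE(ȳ_st) = √16.5937 = 4.07353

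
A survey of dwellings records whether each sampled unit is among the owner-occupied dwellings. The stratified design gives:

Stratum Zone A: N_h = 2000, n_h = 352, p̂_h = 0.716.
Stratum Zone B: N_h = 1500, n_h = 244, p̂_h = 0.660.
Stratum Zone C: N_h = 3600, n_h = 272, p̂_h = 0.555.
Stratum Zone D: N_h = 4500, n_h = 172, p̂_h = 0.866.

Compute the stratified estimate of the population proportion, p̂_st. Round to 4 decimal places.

p̂_st ≈ 0.7170

N = 11600; stratum weights W_h = N_h/N.
p̂_st = Σ W_h p̂_h = (2000·0.716 + 1500·0.660 + 3600·0.555 + 4500·0.866)/11600 = 0.71698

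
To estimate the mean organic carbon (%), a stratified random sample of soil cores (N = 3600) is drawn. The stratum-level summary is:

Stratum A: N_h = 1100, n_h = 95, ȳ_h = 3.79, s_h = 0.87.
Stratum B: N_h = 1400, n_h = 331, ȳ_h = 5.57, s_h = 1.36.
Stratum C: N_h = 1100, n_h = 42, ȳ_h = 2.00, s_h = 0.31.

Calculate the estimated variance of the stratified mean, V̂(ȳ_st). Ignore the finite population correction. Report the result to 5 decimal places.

V̂(ȳ_st) = Σ W_h² s_h²/n_h, with W_h = N_h/N and N = 3600:
  stratum A: (1100/3600)²·0.87²/95 = 0.000743867
  stratum B: (1400/3600)²·1.36²/331 = 0.000845086
  stratum C: (1100/3600)²·0.31²/42 = 0.000213626
V̂(ȳ_st) = 0.00180258

V̂(ȳ_st) ≈ 0.00180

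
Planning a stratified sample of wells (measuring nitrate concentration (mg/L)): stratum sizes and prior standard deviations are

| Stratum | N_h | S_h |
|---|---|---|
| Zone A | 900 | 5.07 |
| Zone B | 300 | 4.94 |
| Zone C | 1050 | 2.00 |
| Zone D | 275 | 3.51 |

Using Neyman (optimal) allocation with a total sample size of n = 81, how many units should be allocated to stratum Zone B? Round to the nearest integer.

13

Neyman allocation: n_h = n · N_h S_h / Σ N_i S_i, with n = 81.
  stratum Zone A: N_h·S_h = 900·5.07 = 4563.00
  stratum Zone B: N_h·S_h = 300·4.94 = 1482.00
  stratum Zone C: N_h·S_h = 1050·2.00 = 2100.00
  stratum Zone D: N_h·S_h = 275·3.51 = 965.25
Σ N_h S_h = 9110.25
n for stratum Zone B = 81·1482.00/9110.25 = 13.177 → 13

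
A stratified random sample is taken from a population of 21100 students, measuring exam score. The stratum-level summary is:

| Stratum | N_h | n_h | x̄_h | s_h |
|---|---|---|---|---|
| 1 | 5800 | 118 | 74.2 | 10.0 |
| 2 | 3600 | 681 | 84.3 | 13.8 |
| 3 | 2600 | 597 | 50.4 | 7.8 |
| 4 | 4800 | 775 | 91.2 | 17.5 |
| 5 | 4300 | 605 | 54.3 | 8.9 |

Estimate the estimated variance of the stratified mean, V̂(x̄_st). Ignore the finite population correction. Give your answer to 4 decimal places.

V̂(x̄_st) = Σ W_h² s_h²/n_h, with W_h = N_h/N and N = 21100:
  stratum 1: (5800/21100)²·10.0²/118 = 0.0640338
  stratum 2: (3600/21100)²·13.8²/681 = 0.0081405
  stratum 3: (2600/21100)²·7.8²/597 = 0.00154738
  stratum 4: (4800/21100)²·17.5²/775 = 0.0204499
  stratum 5: (4300/21100)²·8.9²/605 = 0.00543747
V̂(x̄_st) = 0.0996091

V̂(x̄_st) ≈ 0.0996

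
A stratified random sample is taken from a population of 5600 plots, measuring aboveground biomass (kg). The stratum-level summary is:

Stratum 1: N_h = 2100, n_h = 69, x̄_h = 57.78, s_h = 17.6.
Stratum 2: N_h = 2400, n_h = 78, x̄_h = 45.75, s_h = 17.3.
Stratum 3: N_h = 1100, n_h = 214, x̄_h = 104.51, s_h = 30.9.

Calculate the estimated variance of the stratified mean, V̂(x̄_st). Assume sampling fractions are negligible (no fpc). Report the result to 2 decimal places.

V̂(x̄_st) ≈ 1.51

V̂(x̄_st) = Σ W_h² s_h²/n_h, with W_h = N_h/N and N = 5600:
  stratum 1: (2100/5600)²·17.6²/69 = 0.631304
  stratum 2: (2400/5600)²·17.3²/78 = 0.704765
  stratum 3: (1100/5600)²·30.9²/214 = 0.172152
V̂(x̄_st) = 1.50822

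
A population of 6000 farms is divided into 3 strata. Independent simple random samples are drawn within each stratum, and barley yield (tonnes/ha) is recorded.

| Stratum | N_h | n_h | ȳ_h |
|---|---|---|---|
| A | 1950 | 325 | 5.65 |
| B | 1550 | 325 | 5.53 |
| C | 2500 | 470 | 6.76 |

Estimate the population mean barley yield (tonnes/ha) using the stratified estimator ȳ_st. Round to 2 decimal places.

N = Σ N_h = 6000. Stratum weights W_h = N_h/N.
ȳ_st = (1950·5.65 + 1550·5.53 + 2500·6.76) / 6000 = 6.0815

ȳ_st ≈ 6.08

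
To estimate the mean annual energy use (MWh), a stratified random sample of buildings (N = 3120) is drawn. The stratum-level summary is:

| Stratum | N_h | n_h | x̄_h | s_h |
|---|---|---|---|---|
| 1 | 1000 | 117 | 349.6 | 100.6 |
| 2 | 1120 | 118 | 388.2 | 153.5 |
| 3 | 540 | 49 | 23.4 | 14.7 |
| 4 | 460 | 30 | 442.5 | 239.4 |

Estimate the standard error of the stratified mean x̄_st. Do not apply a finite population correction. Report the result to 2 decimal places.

SE(x̄_st) ≈ 8.73

V̂(x̄_st) = Σ W_h² s_h²/n_h, with W_h = N_h/N and N = 3120:
  stratum 1: (1000/3120)²·100.6²/117 = 8.88589
  stratum 2: (1120/3120)²·153.5²/118 = 25.7313
  stratum 3: (540/3120)²·14.7²/49 = 0.132104
  stratum 4: (460/3120)²·239.4²/30 = 41.5273
V̂(x̄_st) = 76.2766
SE(x̄_st) = √76.2766 = 8.73365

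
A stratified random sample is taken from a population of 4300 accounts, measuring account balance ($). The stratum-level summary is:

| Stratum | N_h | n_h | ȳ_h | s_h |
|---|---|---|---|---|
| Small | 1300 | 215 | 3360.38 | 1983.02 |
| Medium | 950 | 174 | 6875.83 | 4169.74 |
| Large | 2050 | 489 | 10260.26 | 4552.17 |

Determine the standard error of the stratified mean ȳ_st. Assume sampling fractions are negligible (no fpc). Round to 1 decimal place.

V̂(ȳ_st) = Σ W_h² s_h²/n_h, with W_h = N_h/N and N = 4300:
  stratum Small: (1300/4300)²·1983.02²/215 = 1671.73
  stratum Medium: (950/4300)²·4169.74²/174 = 4877.29
  stratum Large: (2050/4300)²·4552.17²/489 = 9631.61
V̂(ȳ_st) = 16180.6
SE(ȳ_st) = √16180.6 = 127.203

SE(ȳ_st) ≈ 127.2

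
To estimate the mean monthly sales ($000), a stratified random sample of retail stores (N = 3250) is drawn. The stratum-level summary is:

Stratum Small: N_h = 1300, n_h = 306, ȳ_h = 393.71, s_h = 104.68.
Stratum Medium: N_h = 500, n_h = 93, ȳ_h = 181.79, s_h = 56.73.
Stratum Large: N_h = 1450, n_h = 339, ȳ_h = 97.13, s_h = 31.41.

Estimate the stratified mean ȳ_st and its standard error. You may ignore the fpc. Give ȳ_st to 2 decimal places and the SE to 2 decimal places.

ȳ_st ≈ 228.79, SE ≈ 2.67

ȳ_st = Σ W_h ȳ_h = (1300·393.71 + 500·181.79 + 1450·97.13)/3250 = 228.78662
V̂(ȳ_st) = Σ W_h² s_h²/n_h, with W_h = N_h/N and N = 3250:
  stratum Small: (1300/3250)²·104.68²/306 = 5.72962
  stratum Medium: (500/3250)²·56.73²/93 = 0.81906
  stratum Large: (1450/3250)²·31.41²/339 = 0.579303
V̂(ȳ_st) = 7.12799
SE(ȳ_st) = √7.12799 = 2.66983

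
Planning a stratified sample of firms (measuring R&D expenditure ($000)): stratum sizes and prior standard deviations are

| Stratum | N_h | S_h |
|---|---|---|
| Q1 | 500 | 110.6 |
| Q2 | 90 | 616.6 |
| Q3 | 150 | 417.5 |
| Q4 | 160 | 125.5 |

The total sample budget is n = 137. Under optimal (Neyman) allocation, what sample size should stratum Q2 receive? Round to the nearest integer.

39

Neyman allocation: n_h = n · N_h S_h / Σ N_i S_i, with n = 137.
  stratum Q1: N_h·S_h = 500·110.6 = 55300.00
  stratum Q2: N_h·S_h = 90·616.6 = 55494.00
  stratum Q3: N_h·S_h = 150·417.5 = 62625.00
  stratum Q4: N_h·S_h = 160·125.5 = 20080.00
Σ N_h S_h = 193499.00
n for stratum Q2 = 137·55494.00/193499.00 = 39.291 → 39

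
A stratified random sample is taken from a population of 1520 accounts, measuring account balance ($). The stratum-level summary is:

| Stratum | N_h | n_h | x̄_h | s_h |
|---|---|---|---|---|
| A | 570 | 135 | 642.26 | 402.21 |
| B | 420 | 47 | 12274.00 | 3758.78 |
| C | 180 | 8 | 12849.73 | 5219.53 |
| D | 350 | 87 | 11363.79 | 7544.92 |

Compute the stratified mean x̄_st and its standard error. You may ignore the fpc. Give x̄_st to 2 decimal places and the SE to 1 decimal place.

x̄_st ≈ 7770.69, SE ≈ 324.9

x̄_st = Σ W_h x̄_h = (570·642.26 + 420·12274.00 + 180·12849.73 + 350·11363.79)/1520 = 7770.68822
V̂(x̄_st) = Σ W_h² s_h²/n_h, with W_h = N_h/N and N = 1520:
  stratum A: (570/1520)²·402.21²/135 = 168.513
  stratum B: (420/1520)²·3758.78²/47 = 22951.3
  stratum C: (180/1520)²·5219.53²/8 = 47756.3
  stratum D: (350/1520)²·7544.92²/87 = 34692.8
V̂(x̄_st) = 105569
SE(x̄_st) = √105569 = 324.914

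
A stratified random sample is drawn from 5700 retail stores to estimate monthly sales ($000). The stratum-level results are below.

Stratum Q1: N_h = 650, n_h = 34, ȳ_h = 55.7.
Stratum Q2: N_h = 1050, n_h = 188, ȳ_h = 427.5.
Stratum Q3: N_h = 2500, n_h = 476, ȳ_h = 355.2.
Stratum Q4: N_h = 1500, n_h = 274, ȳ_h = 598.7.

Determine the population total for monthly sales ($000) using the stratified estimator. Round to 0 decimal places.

τ̂_st = Σ N_h ȳ_h = 650·55.7 + 1050·427.5 + 2500·355.2 + 1500·598.7 = 2271130

τ̂_st ≈ 2271130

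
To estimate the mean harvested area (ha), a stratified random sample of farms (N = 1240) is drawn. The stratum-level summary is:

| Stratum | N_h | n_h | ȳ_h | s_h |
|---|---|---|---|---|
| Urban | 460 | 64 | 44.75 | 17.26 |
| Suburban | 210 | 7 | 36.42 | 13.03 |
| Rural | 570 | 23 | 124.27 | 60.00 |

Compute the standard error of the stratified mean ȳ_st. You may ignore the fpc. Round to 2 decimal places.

SE(ȳ_st) ≈ 5.87

V̂(ȳ_st) = Σ W_h² s_h²/n_h, with W_h = N_h/N and N = 1240:
  stratum Urban: (460/1240)²·17.26²/64 = 0.640581
  stratum Suburban: (210/1240)²·13.03²/7 = 0.695642
  stratum Rural: (570/1240)²·60.00²/23 = 33.0736
V̂(ȳ_st) = 34.4098
SE(ȳ_st) = √34.4098 = 5.86599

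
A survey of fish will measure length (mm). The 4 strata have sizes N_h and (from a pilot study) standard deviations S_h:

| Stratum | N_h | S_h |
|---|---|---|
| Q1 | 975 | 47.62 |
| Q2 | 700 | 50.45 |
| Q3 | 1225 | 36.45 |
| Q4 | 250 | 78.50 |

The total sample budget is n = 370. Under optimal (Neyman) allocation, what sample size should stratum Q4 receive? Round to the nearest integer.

50

Neyman allocation: n_h = n · N_h S_h / Σ N_i S_i, with n = 370.
  stratum Q1: N_h·S_h = 975·47.62 = 46429.50
  stratum Q2: N_h·S_h = 700·50.45 = 35315.00
  stratum Q3: N_h·S_h = 1225·36.45 = 44651.25
  stratum Q4: N_h·S_h = 250·78.50 = 19625.00
Σ N_h S_h = 146020.75
n for stratum Q4 = 370·19625.00/146020.75 = 49.728 → 50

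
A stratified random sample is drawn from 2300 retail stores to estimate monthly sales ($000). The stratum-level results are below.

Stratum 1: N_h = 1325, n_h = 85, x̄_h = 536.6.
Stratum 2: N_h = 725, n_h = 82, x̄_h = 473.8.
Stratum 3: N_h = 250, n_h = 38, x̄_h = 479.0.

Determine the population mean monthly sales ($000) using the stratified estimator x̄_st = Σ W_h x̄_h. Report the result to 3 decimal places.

N = Σ N_h = 2300. Stratum weights W_h = N_h/N.
x̄_st = (1325·536.6 + 725·473.8 + 250·479.0) / 2300 = 510.54348

x̄_st ≈ 510.543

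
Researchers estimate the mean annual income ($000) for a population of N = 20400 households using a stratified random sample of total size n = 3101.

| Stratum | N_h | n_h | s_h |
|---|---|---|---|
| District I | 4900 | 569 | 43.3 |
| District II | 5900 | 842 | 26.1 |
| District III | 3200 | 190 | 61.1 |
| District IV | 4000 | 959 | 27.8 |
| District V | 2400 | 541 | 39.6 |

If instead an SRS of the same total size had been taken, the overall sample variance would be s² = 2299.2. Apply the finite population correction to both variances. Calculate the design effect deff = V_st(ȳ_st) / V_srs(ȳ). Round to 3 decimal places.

deff ≈ 1.170

V̂(ȳ_st) = Σ W_h² (1 − n_h/N_h) s_h²/n_h, with W_h = N_h/N and N = 20400:
  stratum District I: (4900/20400)²·(1 − 569/4900)·43.3²/569 = 0.16803
  stratum District II: (5900/20400)²·(1 − 842/5900)·26.1²/842 = 0.0580149
  stratum District III: (3200/20400)²·(1 − 190/3200)·61.1²/190 = 0.454763
  stratum District IV: (4000/20400)²·(1 − 959/4000)·27.8²/959 = 0.0235552
  stratum District V: (2400/20400)²·(1 − 541/2400)·39.6²/541 = 0.0310759
V_st = 0.735439
V_srs = (1 − 3101/20400)·2299.2/3101 = 0.628732
deff = V_st / V_srs = 0.735439/0.628732 = 1.1697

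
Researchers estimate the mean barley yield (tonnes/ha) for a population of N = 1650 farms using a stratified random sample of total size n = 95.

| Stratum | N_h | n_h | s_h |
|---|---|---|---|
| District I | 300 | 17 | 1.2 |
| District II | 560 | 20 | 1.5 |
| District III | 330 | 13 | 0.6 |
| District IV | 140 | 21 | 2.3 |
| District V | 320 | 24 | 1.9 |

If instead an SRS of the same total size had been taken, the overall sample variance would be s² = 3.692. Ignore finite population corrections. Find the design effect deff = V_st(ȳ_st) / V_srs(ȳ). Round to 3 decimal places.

V̂(ȳ_st) = Σ W_h² s_h²/n_h, with W_h = N_h/N and N = 1650:
  stratum District I: (300/1650)²·1.2²/17 = 0.00280019
  stratum District II: (560/1650)²·1.5²/20 = 0.0129587
  stratum District III: (330/1650)²·0.6²/13 = 0.00110769
  stratum District IV: (140/1650)²·2.3²/21 = 0.00181353
  stratum District V: (320/1650)²·1.9²/24 = 0.00565755
V_st = 0.0243376
V_srs = s²/n = 3.692/95 = 0.0388632
deff = V_st / V_srs = 0.0243376/0.0388632 = 0.6262

deff ≈ 0.626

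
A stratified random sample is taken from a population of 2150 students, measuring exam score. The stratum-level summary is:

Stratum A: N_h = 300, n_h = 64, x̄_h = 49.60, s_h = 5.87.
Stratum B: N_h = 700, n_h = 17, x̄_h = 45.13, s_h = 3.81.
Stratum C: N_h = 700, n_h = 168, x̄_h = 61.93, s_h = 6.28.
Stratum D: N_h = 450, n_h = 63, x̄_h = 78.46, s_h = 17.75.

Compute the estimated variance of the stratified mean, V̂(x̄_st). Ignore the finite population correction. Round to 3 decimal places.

V̂(x̄_st) = Σ W_h² s_h²/n_h, with W_h = N_h/N and N = 2150:
  stratum A: (300/2150)²·5.87²/64 = 0.0104824
  stratum B: (700/2150)²·3.81²/17 = 0.0905149
  stratum C: (700/2150)²·6.28²/168 = 0.0248845
  stratum D: (450/2150)²·17.75²/63 = 0.219081
V̂(x̄_st) = 0.344963

V̂(x̄_st) ≈ 0.345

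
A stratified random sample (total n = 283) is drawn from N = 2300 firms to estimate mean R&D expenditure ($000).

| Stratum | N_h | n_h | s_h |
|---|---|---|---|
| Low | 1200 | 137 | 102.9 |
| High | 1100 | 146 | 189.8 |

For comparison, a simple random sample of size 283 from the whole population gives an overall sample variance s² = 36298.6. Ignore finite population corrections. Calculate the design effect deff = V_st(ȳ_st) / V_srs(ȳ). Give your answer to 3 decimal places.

V̂(ȳ_st) = Σ W_h² s_h²/n_h, with W_h = N_h/N and N = 2300:
  stratum Low: (1200/2300)²·102.9²/137 = 21.0386
  stratum High: (1100/2300)²·189.8²/146 = 56.4377
V_st = 77.4763
V_srs = s²/n = 36298.6/283 = 128.264
deff = V_st / V_srs = 77.4763/128.264 = 0.6040

deff ≈ 0.604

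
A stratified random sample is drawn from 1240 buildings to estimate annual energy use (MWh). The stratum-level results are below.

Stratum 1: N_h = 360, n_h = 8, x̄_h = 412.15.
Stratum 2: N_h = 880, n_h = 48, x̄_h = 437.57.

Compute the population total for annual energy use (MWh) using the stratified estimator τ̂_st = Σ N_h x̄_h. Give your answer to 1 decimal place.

τ̂_st ≈ 533435.6

τ̂_st = Σ N_h x̄_h = 360·412.15 + 880·437.57 = 533435.6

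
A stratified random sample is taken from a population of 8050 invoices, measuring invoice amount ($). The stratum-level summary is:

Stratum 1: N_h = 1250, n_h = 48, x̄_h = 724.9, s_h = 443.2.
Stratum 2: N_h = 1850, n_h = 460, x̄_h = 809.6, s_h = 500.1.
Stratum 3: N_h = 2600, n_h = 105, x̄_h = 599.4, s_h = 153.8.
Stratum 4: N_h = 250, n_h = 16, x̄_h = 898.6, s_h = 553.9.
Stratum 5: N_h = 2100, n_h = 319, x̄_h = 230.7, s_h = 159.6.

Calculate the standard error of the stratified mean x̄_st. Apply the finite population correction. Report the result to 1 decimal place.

SE(x̄_st) ≈ 12.7

V̂(x̄_st) = Σ W_h² (1 − n_h/N_h) s_h²/n_h, with W_h = N_h/N and N = 8050:
  stratum 1: (1250/8050)²·(1 − 48/1250)·443.2²/48 = 94.8814
  stratum 2: (1850/8050)²·(1 − 460/1850)·500.1²/460 = 21.575
  stratum 3: (2600/8050)²·(1 − 105/2600)·153.8²/105 = 22.5515
  stratum 4: (250/8050)²·(1 − 16/250)·553.9²/16 = 17.3104
  stratum 5: (2100/8050)²·(1 − 319/2100)·159.6²/319 = 4.60857
V̂(x̄_st) = 160.927
SE(x̄_st) = √160.927 = 12.6857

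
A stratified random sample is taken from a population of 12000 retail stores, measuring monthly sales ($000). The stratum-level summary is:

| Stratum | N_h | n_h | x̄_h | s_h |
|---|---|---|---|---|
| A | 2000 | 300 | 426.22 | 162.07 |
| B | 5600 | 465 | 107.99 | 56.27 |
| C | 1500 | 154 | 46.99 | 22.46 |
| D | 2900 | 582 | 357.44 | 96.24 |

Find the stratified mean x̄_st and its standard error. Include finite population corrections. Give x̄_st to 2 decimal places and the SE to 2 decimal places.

x̄_st = Σ W_h x̄_h = (2000·426.22 + 5600·107.99 + 1500·46.99 + 2900·357.44)/12000 = 213.68708
V̂(x̄_st) = Σ W_h² (1 − n_h/N_h) s_h²/n_h, with W_h = N_h/N and N = 12000:
  stratum A: (2000/12000)²·(1 − 300/2000)·162.07²/300 = 2.06729
  stratum B: (5600/12000)²·(1 − 465/5600)·56.27²/465 = 1.35977
  stratum C: (1500/12000)²·(1 − 154/1500)·22.46²/154 = 0.0459275
  stratum D: (2900/12000)²·(1 − 582/2900)·96.24²/582 = 0.742912
V̂(x̄_st) = 4.2159
SE(x̄_st) = √4.2159 = 2.05327

x̄_st ≈ 213.69, SE ≈ 2.05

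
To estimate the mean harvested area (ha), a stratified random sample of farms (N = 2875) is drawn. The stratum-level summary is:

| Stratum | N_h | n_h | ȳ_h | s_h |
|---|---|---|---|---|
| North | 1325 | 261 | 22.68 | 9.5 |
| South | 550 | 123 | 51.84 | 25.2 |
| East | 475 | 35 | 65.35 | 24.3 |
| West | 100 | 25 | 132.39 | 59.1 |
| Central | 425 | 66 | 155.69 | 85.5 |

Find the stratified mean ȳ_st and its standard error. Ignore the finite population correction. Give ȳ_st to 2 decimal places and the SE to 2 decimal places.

ȳ_st ≈ 58.79, SE ≈ 1.82

ȳ_st = Σ W_h ȳ_h = (1325·22.68 + 550·51.84 + 475·65.35 + 100·132.39 + 425·155.69)/2875 = 58.78661
V̂(ȳ_st) = Σ W_h² s_h²/n_h, with W_h = N_h/N and N = 2875:
  stratum North: (1325/2875)²·9.5²/261 = 0.0734451
  stratum South: (550/2875)²·25.2²/123 = 0.188949
  stratum East: (475/2875)²·24.3²/35 = 0.460528
  stratum West: (100/2875)²·59.1²/25 = 0.169028
  stratum Central: (425/2875)²·85.5²/66 = 2.42042
V̂(ȳ_st) = 3.31237
SE(ȳ_st) = √3.31237 = 1.81999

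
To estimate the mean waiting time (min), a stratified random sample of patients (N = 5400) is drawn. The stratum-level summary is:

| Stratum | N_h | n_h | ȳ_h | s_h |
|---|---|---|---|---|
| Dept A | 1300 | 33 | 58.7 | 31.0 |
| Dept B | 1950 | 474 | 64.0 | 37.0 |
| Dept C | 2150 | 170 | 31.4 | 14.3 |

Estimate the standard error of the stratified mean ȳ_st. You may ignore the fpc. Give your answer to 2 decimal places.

V̂(ȳ_st) = Σ W_h² s_h²/n_h, with W_h = N_h/N and N = 5400:
  stratum Dept A: (1300/5400)²·31.0²/33 = 1.68775
  stratum Dept B: (1950/5400)²·37.0²/474 = 0.376623
  stratum Dept C: (2150/5400)²·14.3²/170 = 0.190683
V̂(ȳ_st) = 2.25506
SE(ȳ_st) = √2.25506 = 1.50169

SE(ȳ_st) ≈ 1.50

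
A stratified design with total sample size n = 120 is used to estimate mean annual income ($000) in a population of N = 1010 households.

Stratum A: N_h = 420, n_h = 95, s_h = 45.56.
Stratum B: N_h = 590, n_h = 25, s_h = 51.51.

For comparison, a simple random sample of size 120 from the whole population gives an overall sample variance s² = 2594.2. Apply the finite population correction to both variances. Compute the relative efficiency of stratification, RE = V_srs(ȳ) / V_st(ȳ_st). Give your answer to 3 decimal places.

V̂(ȳ_st) = Σ W_h² (1 − n_h/N_h) s_h²/n_h, with W_h = N_h/N and N = 1010:
  stratum A: (420/1010)²·(1 − 95/420)·45.56²/95 = 2.92371
  stratum B: (590/1010)²·(1 − 25/590)·51.51²/25 = 34.6817
V_st = 37.6054
V_srs = (1 − 120/1010)·2594.2/120 = 19.0498
Relative efficiency = V_srs / V_st = 19.0498/37.6054 = 0.5066

RE ≈ 0.507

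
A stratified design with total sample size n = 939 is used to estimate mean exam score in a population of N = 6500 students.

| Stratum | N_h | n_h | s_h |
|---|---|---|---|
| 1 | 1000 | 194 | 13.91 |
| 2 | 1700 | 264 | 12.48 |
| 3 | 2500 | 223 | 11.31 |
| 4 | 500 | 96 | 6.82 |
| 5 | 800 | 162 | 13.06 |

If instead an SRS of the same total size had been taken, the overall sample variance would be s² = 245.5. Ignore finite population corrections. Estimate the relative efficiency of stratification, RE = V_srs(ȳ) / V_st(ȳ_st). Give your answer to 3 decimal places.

RE ≈ 1.560

V̂(ȳ_st) = Σ W_h² s_h²/n_h, with W_h = N_h/N and N = 6500:
  stratum 1: (1000/6500)²·13.91²/194 = 0.0236062
  stratum 2: (1700/6500)²·12.48²/264 = 0.0403549
  stratum 3: (2500/6500)²·11.31²/223 = 0.0848543
  stratum 4: (500/6500)²·6.82²/96 = 0.00286689
  stratum 5: (800/6500)²·13.06²/162 = 0.0159487
V_st = 0.167631
V_srs = s²/n = 245.5/939 = 0.261448
Relative efficiency = V_srs / V_st = 0.261448/0.167631 = 1.5597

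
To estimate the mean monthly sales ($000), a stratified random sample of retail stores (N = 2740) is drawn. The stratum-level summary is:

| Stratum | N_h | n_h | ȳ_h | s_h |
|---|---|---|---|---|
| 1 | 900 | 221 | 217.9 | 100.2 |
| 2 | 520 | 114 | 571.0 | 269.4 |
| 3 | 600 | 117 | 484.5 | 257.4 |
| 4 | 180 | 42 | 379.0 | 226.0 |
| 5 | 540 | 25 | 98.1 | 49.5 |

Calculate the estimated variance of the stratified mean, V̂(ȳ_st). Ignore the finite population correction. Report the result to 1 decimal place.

V̂(ȳ_st) ≈ 64.0

V̂(ȳ_st) = Σ W_h² s_h²/n_h, with W_h = N_h/N and N = 2740:
  stratum 1: (900/2740)²·100.2²/221 = 4.90148
  stratum 2: (520/2740)²·269.4²/114 = 22.9296
  stratum 3: (600/2740)²·257.4²/117 = 27.1539
  stratum 4: (180/2740)²·226.0²/42 = 5.24821
  stratum 5: (540/2740)²·49.5²/25 = 3.80677
V̂(ȳ_st) = 64.04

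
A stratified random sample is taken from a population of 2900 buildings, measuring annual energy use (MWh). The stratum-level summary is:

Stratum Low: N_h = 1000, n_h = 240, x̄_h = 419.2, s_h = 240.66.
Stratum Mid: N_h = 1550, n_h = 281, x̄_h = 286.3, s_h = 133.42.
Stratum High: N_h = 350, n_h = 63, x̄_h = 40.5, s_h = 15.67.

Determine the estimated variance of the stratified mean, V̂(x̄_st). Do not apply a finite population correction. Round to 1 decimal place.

V̂(x̄_st) = Σ W_h² s_h²/n_h, with W_h = N_h/N and N = 2900:
  stratum Low: (1000/2900)²·240.66²/240 = 28.6946
  stratum Mid: (1550/2900)²·133.42²/281 = 18.0968
  stratum High: (350/2900)²·15.67²/63 = 0.0567724
V̂(x̄_st) = 46.8482

V̂(x̄_st) ≈ 46.8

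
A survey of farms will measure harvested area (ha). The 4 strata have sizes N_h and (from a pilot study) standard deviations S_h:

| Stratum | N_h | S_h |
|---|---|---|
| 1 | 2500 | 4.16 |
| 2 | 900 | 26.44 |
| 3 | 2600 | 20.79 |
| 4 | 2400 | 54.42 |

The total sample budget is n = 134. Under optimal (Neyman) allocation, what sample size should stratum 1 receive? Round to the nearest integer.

6

Neyman allocation: n_h = n · N_h S_h / Σ N_i S_i, with n = 134.
  stratum 1: N_h·S_h = 2500·4.16 = 10400.00
  stratum 2: N_h·S_h = 900·26.44 = 23796.00
  stratum 3: N_h·S_h = 2600·20.79 = 54054.00
  stratum 4: N_h·S_h = 2400·54.42 = 130608.00
Σ N_h S_h = 218858.00
n for stratum 1 = 134·10400.00/218858.00 = 6.368 → 6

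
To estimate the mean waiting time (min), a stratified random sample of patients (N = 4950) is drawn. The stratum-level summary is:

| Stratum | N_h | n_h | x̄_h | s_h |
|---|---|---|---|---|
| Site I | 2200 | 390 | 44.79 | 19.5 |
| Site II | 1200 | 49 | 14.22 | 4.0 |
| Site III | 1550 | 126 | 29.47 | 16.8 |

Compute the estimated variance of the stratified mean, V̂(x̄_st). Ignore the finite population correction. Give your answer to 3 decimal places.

V̂(x̄_st) ≈ 0.431

V̂(x̄_st) = Σ W_h² s_h²/n_h, with W_h = N_h/N and N = 4950:
  stratum Site I: (2200/4950)²·19.5²/390 = 0.192593
  stratum Site II: (1200/4950)²·4.0²/49 = 0.01919
  stratum Site III: (1550/4950)²·16.8²/126 = 0.219635
V̂(x̄_st) = 0.431417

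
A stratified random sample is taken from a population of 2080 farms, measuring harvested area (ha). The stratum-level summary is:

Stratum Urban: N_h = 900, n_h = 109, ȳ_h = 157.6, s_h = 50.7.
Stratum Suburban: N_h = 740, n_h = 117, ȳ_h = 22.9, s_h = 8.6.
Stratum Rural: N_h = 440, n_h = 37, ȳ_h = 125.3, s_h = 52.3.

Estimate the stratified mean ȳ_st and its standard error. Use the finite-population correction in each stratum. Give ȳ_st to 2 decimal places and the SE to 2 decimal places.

ȳ_st = Σ W_h ȳ_h = (900·157.6 + 740·22.9 + 440·125.3)/2080 = 102.84519
V̂(ȳ_st) = Σ W_h² (1 − n_h/N_h) s_h²/n_h, with W_h = N_h/N and N = 2080:
  stratum Urban: (900/2080)²·(1 − 109/900)·50.7²/109 = 3.88045
  stratum Suburban: (740/2080)²·(1 − 117/740)·8.6²/117 = 0.0673603
  stratum Rural: (440/2080)²·(1 − 37/440)·52.3²/37 = 3.02993
V̂(ȳ_st) = 6.97774
SE(ȳ_st) = √6.97774 = 2.64154

ȳ_st ≈ 102.85, SE ≈ 2.64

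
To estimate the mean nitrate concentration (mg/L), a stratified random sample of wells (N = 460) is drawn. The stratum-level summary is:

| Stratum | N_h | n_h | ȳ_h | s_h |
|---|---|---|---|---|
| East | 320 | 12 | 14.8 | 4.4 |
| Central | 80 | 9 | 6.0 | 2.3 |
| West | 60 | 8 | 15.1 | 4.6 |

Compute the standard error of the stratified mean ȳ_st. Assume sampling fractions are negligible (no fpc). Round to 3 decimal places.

V̂(ȳ_st) = Σ W_h² s_h²/n_h, with W_h = N_h/N and N = 460:
  stratum East: (320/460)²·4.4²/12 = 0.780744
  stratum Central: (80/460)²·2.3²/9 = 0.0177778
  stratum West: (60/460)²·4.6²/8 = 0.045
V̂(ȳ_st) = 0.843521
SE(ȳ_st) = √0.843521 = 0.918434

SE(ȳ_st) ≈ 0.918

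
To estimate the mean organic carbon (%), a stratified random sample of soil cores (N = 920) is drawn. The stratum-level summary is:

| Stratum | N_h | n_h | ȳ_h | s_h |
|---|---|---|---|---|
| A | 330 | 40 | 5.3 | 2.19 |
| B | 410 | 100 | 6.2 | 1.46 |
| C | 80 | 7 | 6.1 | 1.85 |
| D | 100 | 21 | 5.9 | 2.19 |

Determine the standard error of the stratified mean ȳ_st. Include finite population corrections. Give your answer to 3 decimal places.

V̂(ȳ_st) = Σ W_h² (1 − n_h/N_h) s_h²/n_h, with W_h = N_h/N and N = 920:
  stratum A: (330/920)²·(1 − 40/330)·2.19²/40 = 0.013557
  stratum B: (410/920)²·(1 − 100/410)·1.46²/100 = 0.00320093
  stratum C: (80/920)²·(1 − 7/80)·1.85²/7 = 0.00337351
  stratum D: (100/920)²·(1 − 21/100)·2.19²/21 = 0.00213167
V̂(ȳ_st) = 0.0222631
SE(ȳ_st) = √0.0222631 = 0.149208

SE(ȳ_st) ≈ 0.149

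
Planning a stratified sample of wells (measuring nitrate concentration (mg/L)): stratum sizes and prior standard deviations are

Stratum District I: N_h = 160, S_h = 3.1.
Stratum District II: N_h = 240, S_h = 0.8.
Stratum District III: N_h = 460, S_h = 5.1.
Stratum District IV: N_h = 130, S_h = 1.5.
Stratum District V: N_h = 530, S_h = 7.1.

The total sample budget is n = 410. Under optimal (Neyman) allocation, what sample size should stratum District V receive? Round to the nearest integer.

Neyman allocation: n_h = n · N_h S_h / Σ N_i S_i, with n = 410.
  stratum District I: N_h·S_h = 160·3.1 = 496.00
  stratum District II: N_h·S_h = 240·0.8 = 192.00
  stratum District III: N_h·S_h = 460·5.1 = 2346.00
  stratum District IV: N_h·S_h = 130·1.5 = 195.00
  stratum District V: N_h·S_h = 530·7.1 = 3763.00
Σ N_h S_h = 6992.00
n for stratum District V = 410·3763.00/6992.00 = 220.656 → 221

221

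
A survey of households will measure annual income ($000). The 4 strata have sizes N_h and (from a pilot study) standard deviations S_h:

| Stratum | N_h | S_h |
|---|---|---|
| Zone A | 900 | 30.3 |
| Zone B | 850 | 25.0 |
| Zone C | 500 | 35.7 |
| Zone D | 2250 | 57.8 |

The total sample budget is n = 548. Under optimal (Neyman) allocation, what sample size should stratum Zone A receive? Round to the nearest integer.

Neyman allocation: n_h = n · N_h S_h / Σ N_i S_i, with n = 548.
  stratum Zone A: N_h·S_h = 900·30.3 = 27270.00
  stratum Zone B: N_h·S_h = 850·25.0 = 21250.00
  stratum Zone C: N_h·S_h = 500·35.7 = 17850.00
  stratum Zone D: N_h·S_h = 2250·57.8 = 130050.00
Σ N_h S_h = 196420.00
n for stratum Zone A = 548·27270.00/196420.00 = 76.082 → 76

76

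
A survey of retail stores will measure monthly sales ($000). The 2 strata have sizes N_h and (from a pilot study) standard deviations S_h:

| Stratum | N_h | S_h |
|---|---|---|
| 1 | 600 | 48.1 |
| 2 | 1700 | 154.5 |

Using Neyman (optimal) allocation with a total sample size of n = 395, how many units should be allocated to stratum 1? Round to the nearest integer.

Neyman allocation: n_h = n · N_h S_h / Σ N_i S_i, with n = 395.
  stratum 1: N_h·S_h = 600·48.1 = 28860.00
  stratum 2: N_h·S_h = 1700·154.5 = 262650.00
Σ N_h S_h = 291510.00
n for stratum 1 = 395·28860.00/291510.00 = 39.106 → 39

39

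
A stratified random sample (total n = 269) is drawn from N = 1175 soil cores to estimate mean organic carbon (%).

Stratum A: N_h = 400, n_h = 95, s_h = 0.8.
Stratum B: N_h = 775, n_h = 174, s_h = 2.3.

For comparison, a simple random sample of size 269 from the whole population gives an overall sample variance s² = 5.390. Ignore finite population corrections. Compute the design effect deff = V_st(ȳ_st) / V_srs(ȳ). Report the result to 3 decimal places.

V̂(ȳ_st) = Σ W_h² s_h²/n_h, with W_h = N_h/N and N = 1175:
  stratum A: (400/1175)²·0.8²/95 = 0.00078073
  stratum B: (775/1175)²·2.3²/174 = 0.0132262
V_st = 0.0140069
V_srs = s²/n = 5.390/269 = 0.0200372
deff = V_st / V_srs = 0.0140069/0.0200372 = 0.6990

deff ≈ 0.699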